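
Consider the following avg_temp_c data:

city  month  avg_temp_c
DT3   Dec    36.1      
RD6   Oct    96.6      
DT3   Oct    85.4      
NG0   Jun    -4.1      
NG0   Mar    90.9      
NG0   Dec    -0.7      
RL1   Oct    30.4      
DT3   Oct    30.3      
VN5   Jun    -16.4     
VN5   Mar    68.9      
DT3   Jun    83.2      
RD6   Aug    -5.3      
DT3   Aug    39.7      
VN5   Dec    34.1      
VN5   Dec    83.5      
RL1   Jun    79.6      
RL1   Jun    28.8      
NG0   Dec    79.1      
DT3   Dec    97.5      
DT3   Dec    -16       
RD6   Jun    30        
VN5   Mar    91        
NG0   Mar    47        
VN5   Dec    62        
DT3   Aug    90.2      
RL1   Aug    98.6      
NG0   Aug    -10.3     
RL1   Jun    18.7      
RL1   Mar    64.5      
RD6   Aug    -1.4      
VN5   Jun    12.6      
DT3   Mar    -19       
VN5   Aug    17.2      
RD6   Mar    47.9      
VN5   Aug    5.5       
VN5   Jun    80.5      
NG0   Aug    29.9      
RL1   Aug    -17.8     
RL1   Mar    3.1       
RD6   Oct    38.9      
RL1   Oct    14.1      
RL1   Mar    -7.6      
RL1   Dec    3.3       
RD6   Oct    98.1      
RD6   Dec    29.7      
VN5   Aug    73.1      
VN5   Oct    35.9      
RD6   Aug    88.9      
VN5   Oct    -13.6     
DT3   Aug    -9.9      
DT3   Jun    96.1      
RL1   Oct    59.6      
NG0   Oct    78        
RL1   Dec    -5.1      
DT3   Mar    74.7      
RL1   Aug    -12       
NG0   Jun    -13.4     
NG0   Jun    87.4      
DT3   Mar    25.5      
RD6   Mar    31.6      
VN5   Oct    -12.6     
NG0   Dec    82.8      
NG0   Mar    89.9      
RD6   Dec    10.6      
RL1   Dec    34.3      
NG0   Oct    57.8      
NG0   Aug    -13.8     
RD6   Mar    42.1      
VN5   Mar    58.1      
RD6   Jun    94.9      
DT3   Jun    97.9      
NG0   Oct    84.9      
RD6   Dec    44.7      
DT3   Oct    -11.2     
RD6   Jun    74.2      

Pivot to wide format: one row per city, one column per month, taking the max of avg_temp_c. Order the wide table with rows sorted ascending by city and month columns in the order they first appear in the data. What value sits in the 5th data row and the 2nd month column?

With rows sorted ascending by city, row 5 is city=VN5. month columns in first-appearance order: Dec, Oct, Jun, Mar, Aug; column 2 is Oct.
Long rows with city=VN5, month=Oct: max(35.9, -13.6, -12.6) = 35.9.

35.9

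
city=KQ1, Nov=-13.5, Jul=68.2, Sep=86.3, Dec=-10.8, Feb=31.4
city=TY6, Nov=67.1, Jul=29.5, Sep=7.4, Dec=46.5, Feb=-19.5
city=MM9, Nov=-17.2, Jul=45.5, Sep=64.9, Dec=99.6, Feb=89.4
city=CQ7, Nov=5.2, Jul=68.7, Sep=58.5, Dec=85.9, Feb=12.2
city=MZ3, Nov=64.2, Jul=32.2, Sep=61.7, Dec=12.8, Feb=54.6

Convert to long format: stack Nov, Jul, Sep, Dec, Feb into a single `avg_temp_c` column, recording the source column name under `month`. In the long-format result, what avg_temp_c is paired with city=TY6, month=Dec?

Unpivoting turns each (city, wide-column) pair into one long row.
The wide cell at row TY6, column Dec holds 46.5, so the long row (TY6, Dec) has avg_temp_c=46.5.

46.5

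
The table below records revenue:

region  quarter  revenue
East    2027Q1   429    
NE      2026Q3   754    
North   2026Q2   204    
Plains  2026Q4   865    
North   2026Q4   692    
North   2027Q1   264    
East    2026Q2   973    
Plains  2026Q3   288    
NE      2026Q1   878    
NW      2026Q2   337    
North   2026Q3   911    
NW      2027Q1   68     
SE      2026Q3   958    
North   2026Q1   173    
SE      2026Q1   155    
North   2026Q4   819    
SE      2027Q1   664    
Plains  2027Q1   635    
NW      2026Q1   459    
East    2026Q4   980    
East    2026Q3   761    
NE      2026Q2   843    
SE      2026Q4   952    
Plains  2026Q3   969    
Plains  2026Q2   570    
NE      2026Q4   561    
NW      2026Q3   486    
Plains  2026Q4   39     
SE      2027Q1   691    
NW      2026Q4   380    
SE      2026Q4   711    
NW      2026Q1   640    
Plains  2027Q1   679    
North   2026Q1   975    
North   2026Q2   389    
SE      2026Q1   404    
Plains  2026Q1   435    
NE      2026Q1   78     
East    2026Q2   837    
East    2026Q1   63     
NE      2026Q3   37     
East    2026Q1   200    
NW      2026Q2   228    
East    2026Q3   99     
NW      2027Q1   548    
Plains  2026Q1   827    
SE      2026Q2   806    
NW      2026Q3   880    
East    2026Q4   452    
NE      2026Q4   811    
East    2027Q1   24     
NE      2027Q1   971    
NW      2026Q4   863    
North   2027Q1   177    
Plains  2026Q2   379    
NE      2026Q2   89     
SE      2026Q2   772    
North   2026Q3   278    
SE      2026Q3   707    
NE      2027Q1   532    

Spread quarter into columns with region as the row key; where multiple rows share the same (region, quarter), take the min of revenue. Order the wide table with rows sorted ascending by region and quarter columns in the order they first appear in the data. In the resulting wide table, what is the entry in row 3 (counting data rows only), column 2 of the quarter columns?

486

With rows sorted ascending by region, row 3 is region=NW. quarter columns in first-appearance order: 2027Q1, 2026Q3, 2026Q2, 2026Q4, 2026Q1; column 2 is 2026Q3.
Long rows with region=NW, quarter=2026Q3: min(486, 880) = 486.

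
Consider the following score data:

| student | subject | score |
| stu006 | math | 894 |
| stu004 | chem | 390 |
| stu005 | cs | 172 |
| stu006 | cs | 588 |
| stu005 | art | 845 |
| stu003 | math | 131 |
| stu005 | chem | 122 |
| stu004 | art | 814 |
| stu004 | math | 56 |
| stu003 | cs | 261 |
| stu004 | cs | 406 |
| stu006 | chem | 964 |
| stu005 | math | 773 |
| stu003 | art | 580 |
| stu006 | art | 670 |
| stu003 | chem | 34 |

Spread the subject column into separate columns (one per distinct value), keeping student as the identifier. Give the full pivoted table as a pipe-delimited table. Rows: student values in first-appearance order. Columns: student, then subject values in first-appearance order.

| student | math | chem | cs | art |
| stu006 | 894 | 964 | 588 | 670 |
| stu004 | 56 | 390 | 406 | 814 |
| stu005 | 773 | 122 | 172 | 845 |
| stu003 | 131 | 34 | 261 | 580 |

Columns: student plus the 4 distinct subject values (math, chem, cs, art).
For example, row stu006 column math takes score=894 from the long row (stu006, math).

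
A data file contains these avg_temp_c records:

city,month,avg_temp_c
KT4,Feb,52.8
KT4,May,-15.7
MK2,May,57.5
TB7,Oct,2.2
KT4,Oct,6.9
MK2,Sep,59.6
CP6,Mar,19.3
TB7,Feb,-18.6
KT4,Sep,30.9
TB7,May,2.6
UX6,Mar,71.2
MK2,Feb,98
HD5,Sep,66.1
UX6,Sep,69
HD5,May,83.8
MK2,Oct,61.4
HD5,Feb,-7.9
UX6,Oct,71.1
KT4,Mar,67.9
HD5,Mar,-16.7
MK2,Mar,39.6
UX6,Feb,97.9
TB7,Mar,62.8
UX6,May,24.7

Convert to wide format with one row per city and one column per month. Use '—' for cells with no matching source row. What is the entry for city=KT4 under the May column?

The long row with city=KT4, month=May has avg_temp_c=-15.7.

-15.7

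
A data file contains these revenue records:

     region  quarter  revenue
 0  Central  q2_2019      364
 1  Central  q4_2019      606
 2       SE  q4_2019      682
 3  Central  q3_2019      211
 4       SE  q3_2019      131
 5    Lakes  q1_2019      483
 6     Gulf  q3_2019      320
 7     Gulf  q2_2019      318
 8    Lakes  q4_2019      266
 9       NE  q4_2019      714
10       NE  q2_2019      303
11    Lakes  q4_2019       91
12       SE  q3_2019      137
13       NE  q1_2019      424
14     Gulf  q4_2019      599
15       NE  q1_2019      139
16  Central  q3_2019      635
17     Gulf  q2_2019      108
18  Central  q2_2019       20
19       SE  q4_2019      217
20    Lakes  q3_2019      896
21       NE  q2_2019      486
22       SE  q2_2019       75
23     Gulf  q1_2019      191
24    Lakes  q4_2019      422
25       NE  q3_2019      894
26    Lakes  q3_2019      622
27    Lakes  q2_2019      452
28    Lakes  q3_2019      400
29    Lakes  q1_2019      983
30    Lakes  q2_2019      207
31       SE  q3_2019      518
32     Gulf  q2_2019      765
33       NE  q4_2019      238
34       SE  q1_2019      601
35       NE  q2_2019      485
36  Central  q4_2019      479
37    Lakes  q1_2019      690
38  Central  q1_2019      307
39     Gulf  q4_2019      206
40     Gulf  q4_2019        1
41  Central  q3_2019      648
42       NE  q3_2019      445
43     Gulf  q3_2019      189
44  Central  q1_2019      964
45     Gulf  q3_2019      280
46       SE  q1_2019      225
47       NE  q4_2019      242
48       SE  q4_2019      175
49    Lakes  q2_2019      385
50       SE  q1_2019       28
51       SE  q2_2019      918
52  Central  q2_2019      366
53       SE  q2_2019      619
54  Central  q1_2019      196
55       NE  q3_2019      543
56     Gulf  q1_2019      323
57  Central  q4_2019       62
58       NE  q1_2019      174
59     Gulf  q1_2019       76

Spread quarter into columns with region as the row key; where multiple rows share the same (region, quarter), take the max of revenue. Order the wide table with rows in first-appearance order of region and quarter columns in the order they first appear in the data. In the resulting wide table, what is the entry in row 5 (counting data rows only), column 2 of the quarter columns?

714

With rows in first-appearance order of region, row 5 is region=NE. quarter columns in first-appearance order: q2_2019, q4_2019, q3_2019, q1_2019; column 2 is q4_2019.
Long rows with region=NE, quarter=q4_2019: max(714, 238, 242) = 714.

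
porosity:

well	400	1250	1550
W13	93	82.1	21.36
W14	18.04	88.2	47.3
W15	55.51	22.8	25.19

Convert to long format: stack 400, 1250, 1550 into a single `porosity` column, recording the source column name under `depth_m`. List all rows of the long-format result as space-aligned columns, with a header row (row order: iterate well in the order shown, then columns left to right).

Each (well, column) pair becomes one row: 3 × 3 = 9 rows.
For example, (W13, 400) → porosity=93.

well  depth_m  porosity
W13   400      93      
W13   1250     82.1    
W13   1550     21.36   
W14   400      18.04   
W14   1250     88.2    
W14   1550     47.3    
W15   400      55.51   
W15   1250     22.8    
W15   1550     25.19   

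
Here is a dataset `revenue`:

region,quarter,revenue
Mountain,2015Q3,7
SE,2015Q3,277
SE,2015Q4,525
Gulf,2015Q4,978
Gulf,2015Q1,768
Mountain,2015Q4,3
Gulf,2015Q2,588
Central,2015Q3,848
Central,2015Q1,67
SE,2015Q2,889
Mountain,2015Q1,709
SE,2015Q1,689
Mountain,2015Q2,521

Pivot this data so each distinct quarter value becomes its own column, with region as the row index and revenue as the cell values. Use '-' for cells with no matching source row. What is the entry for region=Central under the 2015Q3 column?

848

The long row with region=Central, quarter=2015Q3 has revenue=848.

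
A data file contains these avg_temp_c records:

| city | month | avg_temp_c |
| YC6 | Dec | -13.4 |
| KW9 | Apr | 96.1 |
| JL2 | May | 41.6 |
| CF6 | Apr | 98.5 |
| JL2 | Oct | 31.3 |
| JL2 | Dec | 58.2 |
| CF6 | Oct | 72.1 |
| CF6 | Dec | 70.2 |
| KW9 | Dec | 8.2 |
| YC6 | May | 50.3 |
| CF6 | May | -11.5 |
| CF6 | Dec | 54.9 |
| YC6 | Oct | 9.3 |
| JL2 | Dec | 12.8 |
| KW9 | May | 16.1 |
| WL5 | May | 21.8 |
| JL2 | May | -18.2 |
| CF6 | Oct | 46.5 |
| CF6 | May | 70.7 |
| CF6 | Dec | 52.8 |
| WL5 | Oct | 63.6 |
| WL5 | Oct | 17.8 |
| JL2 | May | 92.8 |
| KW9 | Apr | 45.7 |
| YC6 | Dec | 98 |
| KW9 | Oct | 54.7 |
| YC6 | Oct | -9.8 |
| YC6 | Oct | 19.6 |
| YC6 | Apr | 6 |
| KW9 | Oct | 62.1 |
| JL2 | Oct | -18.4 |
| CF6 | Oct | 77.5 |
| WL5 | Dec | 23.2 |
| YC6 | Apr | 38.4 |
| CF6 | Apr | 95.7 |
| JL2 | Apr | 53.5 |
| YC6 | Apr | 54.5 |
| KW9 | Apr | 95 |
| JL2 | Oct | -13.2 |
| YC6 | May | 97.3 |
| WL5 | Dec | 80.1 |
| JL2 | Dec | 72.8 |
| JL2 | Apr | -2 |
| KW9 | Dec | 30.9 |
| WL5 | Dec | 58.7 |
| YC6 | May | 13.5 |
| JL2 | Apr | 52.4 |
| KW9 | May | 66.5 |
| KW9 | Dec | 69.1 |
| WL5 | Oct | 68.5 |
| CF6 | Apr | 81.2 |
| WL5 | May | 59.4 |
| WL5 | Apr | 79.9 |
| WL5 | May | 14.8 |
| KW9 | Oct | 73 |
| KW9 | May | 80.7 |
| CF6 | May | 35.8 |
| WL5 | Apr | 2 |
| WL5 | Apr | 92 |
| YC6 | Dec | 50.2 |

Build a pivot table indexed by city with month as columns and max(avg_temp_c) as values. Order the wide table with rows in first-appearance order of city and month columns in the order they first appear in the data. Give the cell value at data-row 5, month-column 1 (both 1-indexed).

With rows in first-appearance order of city, row 5 is city=WL5. month columns in first-appearance order: Dec, Apr, May, Oct; column 1 is Dec.
Long rows with city=WL5, month=Dec: max(23.2, 80.1, 58.7) = 80.1.

80.1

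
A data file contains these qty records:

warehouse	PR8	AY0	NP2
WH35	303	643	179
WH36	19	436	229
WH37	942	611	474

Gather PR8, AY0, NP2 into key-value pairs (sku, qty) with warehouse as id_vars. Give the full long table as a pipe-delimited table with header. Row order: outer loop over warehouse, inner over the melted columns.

Each (warehouse, column) pair becomes one row: 3 × 3 = 9 rows.
For example, (WH35, PR8) → qty=303.

| warehouse | sku | qty |
| WH35 | PR8 | 303 |
| WH35 | AY0 | 643 |
| WH35 | NP2 | 179 |
| WH36 | PR8 | 19 |
| WH36 | AY0 | 436 |
| WH36 | NP2 | 229 |
| WH37 | PR8 | 942 |
| WH37 | AY0 | 611 |
| WH37 | NP2 | 474 |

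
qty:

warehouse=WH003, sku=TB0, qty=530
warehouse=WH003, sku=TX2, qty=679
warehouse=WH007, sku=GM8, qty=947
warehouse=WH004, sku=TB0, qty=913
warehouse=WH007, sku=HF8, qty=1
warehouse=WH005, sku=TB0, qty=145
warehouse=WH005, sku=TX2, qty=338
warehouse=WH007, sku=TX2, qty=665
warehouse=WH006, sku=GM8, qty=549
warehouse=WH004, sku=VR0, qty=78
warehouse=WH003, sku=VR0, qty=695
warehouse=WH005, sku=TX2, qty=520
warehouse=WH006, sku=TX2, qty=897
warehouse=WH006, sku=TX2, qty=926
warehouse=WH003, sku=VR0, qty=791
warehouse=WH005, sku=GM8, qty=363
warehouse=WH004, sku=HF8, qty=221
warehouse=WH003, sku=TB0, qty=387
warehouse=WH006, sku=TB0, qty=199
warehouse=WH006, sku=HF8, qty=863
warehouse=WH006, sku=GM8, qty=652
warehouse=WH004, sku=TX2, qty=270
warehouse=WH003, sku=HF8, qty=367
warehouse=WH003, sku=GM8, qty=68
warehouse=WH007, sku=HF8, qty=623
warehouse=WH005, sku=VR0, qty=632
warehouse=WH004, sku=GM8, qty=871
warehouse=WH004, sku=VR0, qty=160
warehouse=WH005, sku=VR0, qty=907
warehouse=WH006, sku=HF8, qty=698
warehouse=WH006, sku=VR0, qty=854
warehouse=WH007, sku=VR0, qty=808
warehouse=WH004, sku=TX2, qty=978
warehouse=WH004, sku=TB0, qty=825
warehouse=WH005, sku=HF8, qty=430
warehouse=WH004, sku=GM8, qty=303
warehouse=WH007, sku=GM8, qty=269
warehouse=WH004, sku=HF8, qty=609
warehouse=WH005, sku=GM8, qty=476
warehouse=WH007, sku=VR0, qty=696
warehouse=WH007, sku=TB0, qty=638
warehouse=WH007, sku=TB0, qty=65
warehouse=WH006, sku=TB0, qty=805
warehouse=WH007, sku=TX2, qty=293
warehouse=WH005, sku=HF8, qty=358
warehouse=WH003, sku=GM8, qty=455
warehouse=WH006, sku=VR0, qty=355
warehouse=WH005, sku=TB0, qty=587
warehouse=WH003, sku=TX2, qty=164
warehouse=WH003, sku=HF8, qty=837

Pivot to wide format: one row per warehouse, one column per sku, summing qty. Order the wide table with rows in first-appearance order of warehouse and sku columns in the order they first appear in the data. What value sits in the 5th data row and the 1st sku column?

With rows in first-appearance order of warehouse, row 5 is warehouse=WH006. sku columns in first-appearance order: TB0, TX2, GM8, HF8, VR0; column 1 is TB0.
Long rows with warehouse=WH006, sku=TB0: 199 + 805 = 1004.

1004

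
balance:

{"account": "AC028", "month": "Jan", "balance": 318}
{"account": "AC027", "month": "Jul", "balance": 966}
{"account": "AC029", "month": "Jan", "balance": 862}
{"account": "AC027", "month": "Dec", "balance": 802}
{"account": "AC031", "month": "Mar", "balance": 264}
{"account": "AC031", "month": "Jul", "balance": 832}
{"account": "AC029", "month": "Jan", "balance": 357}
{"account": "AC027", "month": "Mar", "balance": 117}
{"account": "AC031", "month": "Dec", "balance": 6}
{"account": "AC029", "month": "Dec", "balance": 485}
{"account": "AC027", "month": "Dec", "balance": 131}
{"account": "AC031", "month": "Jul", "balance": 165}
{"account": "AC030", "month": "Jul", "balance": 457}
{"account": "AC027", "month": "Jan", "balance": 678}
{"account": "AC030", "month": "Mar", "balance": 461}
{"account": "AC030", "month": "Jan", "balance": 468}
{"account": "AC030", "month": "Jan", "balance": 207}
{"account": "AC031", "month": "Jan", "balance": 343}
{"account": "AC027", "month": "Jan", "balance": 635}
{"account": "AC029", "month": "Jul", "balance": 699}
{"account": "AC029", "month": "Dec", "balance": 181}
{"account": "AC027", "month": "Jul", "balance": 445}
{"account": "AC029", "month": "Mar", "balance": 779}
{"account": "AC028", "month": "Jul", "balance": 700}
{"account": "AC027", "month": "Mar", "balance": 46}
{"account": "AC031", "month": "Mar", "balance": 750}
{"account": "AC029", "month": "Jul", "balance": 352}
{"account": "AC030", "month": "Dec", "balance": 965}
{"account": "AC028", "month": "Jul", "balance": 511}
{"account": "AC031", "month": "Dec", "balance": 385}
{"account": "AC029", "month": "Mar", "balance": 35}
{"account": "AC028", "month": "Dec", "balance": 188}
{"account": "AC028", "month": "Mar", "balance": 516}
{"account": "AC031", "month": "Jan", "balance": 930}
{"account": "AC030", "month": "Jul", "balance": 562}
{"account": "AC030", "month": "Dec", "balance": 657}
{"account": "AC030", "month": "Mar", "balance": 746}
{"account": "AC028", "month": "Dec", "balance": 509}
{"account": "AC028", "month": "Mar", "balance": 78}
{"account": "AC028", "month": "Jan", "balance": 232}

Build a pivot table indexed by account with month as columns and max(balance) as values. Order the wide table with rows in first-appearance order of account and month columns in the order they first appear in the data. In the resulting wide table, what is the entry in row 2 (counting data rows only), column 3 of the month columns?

802

With rows in first-appearance order of account, row 2 is account=AC027. month columns in first-appearance order: Jan, Jul, Dec, Mar; column 3 is Dec.
Long rows with account=AC027, month=Dec: max(802, 131) = 802.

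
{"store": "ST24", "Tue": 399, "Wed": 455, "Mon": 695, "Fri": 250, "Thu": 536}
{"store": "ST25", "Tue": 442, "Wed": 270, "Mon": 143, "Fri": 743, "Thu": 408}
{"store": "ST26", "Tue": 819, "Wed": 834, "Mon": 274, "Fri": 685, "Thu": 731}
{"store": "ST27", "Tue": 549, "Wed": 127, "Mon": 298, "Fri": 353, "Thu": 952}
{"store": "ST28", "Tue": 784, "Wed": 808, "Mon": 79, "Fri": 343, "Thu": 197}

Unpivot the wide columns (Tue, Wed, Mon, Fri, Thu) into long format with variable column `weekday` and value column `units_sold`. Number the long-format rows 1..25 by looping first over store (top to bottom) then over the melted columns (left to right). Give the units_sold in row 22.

25 rows total (5 × 5). Row 22: index ⌊(22-1)/5⌋ = 4 into store → ST28; (22-1) mod 5 = 1 into the melted columns → Wed.
So row 22 is (ST28, Wed, 808); units_sold = 808.

808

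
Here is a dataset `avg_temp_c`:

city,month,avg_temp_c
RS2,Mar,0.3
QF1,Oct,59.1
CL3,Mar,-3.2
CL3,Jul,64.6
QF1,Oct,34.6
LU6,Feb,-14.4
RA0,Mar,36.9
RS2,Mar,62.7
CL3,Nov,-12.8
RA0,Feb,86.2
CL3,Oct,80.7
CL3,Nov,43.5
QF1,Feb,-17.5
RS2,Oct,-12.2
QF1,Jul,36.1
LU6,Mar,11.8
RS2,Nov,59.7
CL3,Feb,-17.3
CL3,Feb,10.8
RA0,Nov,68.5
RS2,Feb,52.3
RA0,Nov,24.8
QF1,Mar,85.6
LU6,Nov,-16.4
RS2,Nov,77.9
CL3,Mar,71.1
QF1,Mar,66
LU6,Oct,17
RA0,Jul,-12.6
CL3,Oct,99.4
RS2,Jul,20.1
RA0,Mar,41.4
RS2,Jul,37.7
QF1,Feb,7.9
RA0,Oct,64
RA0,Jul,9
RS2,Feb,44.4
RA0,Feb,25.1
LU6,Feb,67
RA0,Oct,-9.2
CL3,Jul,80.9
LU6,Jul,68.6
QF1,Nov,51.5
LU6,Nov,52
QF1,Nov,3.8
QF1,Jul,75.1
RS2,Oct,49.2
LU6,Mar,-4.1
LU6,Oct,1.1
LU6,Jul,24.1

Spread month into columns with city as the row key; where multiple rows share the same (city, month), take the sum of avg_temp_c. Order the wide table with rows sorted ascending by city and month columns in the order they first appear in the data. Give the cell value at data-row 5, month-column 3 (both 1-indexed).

With rows sorted ascending by city, row 5 is city=RS2. month columns in first-appearance order: Mar, Oct, Jul, Feb, Nov; column 3 is Jul.
Long rows with city=RS2, month=Jul: 20.1 + 37.7 = 57.8.

57.8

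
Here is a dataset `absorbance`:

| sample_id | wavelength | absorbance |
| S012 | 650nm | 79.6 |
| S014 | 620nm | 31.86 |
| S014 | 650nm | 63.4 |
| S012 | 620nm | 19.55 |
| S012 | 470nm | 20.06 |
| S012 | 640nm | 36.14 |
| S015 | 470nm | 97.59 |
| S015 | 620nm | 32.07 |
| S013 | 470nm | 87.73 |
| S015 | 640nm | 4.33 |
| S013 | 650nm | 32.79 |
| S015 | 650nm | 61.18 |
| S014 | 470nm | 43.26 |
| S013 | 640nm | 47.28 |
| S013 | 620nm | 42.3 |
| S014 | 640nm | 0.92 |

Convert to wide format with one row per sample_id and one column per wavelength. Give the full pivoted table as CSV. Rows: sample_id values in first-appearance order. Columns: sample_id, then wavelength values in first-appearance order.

Columns: sample_id plus the 4 distinct wavelength values (650nm, 620nm, 470nm, 640nm).
For example, row S012 column 650nm takes absorbance=79.6 from the long row (S012, 650nm).

sample_id,650nm,620nm,470nm,640nm
S012,79.6,19.55,20.06,36.14
S014,63.4,31.86,43.26,0.92
S015,61.18,32.07,97.59,4.33
S013,32.79,42.3,87.73,47.28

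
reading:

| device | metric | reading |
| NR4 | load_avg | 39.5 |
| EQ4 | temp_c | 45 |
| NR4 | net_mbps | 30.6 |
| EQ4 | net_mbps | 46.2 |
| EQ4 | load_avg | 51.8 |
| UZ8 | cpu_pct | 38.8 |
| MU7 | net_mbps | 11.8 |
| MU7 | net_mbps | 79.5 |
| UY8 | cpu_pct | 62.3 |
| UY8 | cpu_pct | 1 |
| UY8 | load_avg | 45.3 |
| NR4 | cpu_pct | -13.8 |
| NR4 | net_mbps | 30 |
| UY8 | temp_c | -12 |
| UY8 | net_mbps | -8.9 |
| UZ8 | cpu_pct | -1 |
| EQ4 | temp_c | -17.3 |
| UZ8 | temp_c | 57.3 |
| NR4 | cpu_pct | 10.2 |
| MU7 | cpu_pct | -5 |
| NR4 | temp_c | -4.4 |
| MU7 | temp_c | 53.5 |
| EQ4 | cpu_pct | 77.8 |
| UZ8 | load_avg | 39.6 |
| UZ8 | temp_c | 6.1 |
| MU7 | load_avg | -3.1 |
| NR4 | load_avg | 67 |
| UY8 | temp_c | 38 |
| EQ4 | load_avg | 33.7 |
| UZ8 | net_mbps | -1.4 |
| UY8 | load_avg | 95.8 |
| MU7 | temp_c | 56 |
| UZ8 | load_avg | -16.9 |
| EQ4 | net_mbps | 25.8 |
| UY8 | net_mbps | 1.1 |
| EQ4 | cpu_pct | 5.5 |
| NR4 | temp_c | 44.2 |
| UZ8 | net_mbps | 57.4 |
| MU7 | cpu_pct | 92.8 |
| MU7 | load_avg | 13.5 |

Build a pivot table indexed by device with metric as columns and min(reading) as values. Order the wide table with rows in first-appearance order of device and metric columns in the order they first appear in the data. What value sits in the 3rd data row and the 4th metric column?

-1

With rows in first-appearance order of device, row 3 is device=UZ8. metric columns in first-appearance order: load_avg, temp_c, net_mbps, cpu_pct; column 4 is cpu_pct.
Long rows with device=UZ8, metric=cpu_pct: min(38.8, -1) = -1.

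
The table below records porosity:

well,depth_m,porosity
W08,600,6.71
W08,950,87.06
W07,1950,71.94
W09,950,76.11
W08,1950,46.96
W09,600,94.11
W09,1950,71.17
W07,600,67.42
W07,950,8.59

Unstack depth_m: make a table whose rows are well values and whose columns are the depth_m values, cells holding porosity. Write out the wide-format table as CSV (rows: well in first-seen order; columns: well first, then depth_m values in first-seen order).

well,600,950,1950
W08,6.71,87.06,46.96
W07,67.42,8.59,71.94
W09,94.11,76.11,71.17

Columns: well plus the 3 distinct depth_m values (600, 950, 1950).
For example, row W08 column 600 takes porosity=6.71 from the long row (W08, 600).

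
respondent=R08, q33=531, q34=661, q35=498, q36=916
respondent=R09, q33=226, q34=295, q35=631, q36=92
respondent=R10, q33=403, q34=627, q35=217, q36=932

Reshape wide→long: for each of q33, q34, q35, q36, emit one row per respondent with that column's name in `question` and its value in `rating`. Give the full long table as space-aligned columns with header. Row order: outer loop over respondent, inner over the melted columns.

respondent  question  rating
R08         q33       531   
R08         q34       661   
R08         q35       498   
R08         q36       916   
R09         q33       226   
R09         q34       295   
R09         q35       631   
R09         q36       92    
R10         q33       403   
R10         q34       627   
R10         q35       217   
R10         q36       932   

Each (respondent, column) pair becomes one row: 3 × 4 = 12 rows.
For example, (R08, q33) → rating=531.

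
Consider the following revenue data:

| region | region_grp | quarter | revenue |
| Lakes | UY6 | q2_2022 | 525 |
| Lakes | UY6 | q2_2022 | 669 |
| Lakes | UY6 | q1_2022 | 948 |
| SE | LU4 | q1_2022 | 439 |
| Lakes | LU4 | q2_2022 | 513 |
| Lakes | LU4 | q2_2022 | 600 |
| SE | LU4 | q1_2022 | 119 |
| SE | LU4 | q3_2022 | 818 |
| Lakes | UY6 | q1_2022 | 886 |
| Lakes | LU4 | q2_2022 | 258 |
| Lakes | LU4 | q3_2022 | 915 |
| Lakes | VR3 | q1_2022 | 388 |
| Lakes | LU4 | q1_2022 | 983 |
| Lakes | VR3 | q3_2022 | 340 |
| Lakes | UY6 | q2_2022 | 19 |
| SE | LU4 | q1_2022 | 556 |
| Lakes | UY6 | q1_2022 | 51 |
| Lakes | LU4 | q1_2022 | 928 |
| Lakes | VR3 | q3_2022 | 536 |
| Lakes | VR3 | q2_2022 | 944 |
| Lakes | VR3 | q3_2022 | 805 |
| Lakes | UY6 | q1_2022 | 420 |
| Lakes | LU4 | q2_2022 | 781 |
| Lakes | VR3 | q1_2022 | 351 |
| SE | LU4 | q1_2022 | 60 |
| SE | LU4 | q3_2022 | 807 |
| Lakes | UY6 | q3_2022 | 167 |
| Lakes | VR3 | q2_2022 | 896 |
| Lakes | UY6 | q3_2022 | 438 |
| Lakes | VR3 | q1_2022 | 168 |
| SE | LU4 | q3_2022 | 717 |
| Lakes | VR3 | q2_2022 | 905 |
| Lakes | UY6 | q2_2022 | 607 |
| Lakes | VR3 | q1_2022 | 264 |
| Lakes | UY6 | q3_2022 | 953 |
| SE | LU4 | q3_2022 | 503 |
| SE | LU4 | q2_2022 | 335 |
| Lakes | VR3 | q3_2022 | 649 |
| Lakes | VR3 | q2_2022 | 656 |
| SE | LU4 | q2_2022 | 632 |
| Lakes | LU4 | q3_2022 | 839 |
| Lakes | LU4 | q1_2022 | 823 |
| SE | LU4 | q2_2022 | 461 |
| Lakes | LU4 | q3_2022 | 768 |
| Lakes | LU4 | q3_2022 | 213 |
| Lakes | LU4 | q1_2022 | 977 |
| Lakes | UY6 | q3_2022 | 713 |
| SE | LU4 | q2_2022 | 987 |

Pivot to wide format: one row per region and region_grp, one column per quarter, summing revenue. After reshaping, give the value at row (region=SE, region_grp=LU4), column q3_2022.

Rows with region=SE, region_grp=LU4 and quarter=q3_2022: revenue values are 818, 807, 717, 503.
818 + 807 + 717 + 503 = 2845.

2845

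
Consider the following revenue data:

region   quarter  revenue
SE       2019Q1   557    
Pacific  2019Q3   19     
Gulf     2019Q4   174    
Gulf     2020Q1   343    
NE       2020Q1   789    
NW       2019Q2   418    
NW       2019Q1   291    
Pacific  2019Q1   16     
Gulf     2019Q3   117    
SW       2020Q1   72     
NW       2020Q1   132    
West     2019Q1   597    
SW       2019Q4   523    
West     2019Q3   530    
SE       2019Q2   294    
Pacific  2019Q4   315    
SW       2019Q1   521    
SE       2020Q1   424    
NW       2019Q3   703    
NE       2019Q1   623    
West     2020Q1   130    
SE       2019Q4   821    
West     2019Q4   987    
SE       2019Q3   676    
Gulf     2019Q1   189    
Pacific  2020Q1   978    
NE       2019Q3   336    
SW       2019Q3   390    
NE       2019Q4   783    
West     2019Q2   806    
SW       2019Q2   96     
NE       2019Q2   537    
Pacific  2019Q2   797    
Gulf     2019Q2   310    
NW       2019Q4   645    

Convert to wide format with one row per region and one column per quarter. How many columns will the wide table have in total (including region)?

1 column for region plus 5 distinct quarter values → 6 columns.

6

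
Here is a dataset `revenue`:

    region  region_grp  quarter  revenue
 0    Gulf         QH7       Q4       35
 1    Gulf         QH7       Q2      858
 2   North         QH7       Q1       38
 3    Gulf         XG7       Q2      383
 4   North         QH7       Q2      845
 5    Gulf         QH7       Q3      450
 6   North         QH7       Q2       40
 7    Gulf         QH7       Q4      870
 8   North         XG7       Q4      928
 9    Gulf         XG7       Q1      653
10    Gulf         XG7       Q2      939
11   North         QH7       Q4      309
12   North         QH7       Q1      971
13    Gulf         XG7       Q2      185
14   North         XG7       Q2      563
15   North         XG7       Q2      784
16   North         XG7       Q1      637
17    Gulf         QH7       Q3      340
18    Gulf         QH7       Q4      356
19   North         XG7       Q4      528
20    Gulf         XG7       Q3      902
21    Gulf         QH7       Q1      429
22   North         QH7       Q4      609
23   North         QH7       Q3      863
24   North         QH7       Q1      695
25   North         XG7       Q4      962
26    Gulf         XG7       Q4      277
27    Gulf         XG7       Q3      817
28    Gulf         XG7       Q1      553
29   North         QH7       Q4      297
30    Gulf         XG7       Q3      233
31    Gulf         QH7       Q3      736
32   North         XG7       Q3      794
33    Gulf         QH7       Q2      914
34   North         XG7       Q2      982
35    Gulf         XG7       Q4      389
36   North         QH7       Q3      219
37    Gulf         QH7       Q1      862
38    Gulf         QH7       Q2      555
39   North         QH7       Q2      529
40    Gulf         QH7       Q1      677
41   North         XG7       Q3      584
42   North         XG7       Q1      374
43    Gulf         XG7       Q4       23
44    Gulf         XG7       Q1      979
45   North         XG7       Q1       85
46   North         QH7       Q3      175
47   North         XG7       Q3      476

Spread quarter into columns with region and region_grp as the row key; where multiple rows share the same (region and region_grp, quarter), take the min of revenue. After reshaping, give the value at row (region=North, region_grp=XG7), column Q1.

Rows with region=North, region_grp=XG7 and quarter=Q1: revenue values are 637, 374, 85.
min(637, 374, 85) = 85.

85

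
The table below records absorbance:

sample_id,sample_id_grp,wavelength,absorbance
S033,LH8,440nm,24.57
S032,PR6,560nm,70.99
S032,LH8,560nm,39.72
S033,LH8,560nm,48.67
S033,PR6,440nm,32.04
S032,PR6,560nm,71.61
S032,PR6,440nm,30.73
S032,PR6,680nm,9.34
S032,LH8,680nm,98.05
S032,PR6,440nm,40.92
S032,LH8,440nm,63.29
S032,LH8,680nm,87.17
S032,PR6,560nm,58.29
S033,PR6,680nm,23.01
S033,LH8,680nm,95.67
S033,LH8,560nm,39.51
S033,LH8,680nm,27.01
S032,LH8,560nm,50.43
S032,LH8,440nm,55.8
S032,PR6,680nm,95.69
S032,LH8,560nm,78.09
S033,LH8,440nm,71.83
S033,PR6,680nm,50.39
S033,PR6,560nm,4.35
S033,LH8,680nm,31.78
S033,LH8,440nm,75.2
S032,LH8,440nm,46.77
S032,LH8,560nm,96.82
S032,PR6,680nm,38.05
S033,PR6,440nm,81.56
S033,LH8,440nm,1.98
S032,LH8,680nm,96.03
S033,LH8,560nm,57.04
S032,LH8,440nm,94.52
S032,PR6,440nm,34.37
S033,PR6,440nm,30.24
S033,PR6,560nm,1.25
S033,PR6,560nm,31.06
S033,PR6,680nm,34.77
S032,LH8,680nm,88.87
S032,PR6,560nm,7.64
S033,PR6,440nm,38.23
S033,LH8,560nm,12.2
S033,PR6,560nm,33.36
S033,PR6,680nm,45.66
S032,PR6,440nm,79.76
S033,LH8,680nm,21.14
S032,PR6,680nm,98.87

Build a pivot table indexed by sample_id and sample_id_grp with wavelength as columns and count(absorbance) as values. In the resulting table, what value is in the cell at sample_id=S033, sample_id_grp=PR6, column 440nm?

Rows with sample_id=S033, sample_id_grp=PR6 and wavelength=440nm: absorbance values are 32.04, 81.56, 30.24, 38.23.
4 rows match — count = 4.

4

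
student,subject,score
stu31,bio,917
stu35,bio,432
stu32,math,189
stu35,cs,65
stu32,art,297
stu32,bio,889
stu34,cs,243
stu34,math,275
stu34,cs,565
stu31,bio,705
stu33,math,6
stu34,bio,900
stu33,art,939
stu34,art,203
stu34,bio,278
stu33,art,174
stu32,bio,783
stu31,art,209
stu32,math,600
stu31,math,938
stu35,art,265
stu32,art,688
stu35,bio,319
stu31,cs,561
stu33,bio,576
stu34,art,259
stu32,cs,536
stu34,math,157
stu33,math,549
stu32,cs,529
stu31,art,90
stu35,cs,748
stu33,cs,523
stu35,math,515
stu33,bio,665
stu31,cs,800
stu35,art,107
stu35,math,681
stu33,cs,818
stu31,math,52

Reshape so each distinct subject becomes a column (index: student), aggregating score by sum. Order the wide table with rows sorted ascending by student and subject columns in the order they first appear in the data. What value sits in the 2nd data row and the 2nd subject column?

With rows sorted ascending by student, row 2 is student=stu32. subject columns in first-appearance order: bio, math, cs, art; column 2 is math.
Long rows with student=stu32, subject=math: 189 + 600 = 789.

789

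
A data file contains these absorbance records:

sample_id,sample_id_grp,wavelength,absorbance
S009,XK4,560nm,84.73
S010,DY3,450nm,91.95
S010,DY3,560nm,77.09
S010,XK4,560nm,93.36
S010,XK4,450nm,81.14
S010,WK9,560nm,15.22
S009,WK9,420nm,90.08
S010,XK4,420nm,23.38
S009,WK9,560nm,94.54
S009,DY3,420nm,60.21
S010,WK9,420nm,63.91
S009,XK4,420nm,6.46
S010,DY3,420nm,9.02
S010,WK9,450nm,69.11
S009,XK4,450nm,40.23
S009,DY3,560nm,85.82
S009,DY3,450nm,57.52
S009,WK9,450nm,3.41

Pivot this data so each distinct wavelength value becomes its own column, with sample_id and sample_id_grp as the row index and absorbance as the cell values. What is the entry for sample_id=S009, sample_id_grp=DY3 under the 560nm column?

85.82

Wide layout: rows indexed by sample_id and sample_id_grp, columns are the 3 distinct wavelength values (560nm, 450nm, 420nm).
Cell (sample_id=S009, sample_id_grp=DY3, wavelength=560nm) draws from the long row where sample_id=S009, sample_id_grp=DY3 and wavelength=560nm, which has absorbance=85.82.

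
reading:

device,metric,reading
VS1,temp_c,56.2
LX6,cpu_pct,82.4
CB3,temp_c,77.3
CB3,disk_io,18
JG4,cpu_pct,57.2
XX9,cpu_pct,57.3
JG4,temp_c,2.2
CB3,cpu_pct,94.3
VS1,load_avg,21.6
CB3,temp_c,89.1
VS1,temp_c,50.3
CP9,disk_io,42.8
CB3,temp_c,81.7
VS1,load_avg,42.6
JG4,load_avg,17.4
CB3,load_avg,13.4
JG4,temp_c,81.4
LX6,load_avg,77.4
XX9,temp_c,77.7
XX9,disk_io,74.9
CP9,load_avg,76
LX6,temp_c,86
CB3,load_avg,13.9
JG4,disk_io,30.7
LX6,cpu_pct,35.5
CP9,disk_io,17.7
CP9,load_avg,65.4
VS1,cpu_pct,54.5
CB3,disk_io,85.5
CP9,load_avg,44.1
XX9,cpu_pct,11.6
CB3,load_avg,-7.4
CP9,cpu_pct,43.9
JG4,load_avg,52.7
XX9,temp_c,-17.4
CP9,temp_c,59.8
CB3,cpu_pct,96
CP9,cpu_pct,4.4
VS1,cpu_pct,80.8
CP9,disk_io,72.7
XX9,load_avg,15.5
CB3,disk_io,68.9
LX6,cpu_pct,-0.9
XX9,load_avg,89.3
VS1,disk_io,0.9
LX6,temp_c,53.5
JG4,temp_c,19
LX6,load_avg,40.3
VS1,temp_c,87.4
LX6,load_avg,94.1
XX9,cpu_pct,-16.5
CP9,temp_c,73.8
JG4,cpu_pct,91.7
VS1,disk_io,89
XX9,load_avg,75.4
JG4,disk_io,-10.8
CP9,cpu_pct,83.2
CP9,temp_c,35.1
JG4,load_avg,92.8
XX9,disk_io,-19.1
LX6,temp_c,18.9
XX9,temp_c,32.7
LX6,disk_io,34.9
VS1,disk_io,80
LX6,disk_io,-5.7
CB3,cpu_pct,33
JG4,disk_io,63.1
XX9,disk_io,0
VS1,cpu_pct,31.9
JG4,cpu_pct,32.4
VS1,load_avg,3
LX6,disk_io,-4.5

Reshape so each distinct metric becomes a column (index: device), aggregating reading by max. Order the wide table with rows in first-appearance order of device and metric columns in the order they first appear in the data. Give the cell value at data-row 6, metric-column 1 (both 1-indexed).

With rows in first-appearance order of device, row 6 is device=CP9. metric columns in first-appearance order: temp_c, cpu_pct, disk_io, load_avg; column 1 is temp_c.
Long rows with device=CP9, metric=temp_c: max(59.8, 73.8, 35.1) = 73.8.

73.8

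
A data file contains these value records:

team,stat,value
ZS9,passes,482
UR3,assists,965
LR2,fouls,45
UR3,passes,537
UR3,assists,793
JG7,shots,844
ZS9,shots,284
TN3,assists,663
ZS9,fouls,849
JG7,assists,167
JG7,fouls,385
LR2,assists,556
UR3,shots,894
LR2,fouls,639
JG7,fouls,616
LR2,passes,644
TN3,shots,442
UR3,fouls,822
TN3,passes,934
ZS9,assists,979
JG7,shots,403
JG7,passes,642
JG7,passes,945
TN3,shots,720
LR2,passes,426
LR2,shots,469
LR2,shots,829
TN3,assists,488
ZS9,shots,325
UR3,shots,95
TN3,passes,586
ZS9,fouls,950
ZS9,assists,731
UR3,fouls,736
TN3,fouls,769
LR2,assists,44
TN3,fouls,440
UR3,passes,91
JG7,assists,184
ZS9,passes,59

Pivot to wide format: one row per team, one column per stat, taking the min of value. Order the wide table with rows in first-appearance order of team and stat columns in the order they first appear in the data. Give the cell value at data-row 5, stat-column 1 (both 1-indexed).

With rows in first-appearance order of team, row 5 is team=TN3. stat columns in first-appearance order: passes, assists, fouls, shots; column 1 is passes.
Long rows with team=TN3, stat=passes: min(934, 586) = 586.

586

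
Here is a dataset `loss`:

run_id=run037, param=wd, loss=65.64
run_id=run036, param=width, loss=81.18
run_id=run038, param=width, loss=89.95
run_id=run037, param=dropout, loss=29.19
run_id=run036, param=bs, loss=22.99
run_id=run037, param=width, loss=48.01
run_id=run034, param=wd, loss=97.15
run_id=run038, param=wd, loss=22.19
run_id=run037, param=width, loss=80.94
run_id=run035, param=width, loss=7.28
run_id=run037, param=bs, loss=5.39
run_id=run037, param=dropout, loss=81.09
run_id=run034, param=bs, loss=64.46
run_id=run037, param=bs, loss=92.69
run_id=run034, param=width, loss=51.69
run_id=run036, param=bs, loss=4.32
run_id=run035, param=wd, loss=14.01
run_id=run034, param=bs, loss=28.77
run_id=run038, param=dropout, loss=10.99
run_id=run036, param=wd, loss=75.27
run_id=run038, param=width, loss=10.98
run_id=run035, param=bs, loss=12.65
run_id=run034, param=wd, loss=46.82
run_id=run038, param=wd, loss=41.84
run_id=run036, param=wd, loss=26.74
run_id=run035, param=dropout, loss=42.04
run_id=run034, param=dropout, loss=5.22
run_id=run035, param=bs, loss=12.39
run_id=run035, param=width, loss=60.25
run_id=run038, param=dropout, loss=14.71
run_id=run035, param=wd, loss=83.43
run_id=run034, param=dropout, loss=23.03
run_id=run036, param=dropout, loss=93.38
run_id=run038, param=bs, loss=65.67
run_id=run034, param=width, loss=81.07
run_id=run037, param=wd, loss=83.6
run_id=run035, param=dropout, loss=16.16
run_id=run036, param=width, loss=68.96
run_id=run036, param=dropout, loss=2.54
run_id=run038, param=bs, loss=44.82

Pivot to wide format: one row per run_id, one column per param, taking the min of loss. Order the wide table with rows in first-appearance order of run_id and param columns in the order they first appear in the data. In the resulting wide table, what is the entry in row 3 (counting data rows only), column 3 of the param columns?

10.99

With rows in first-appearance order of run_id, row 3 is run_id=run038. param columns in first-appearance order: wd, width, dropout, bs; column 3 is dropout.
Long rows with run_id=run038, param=dropout: min(10.99, 14.71) = 10.99.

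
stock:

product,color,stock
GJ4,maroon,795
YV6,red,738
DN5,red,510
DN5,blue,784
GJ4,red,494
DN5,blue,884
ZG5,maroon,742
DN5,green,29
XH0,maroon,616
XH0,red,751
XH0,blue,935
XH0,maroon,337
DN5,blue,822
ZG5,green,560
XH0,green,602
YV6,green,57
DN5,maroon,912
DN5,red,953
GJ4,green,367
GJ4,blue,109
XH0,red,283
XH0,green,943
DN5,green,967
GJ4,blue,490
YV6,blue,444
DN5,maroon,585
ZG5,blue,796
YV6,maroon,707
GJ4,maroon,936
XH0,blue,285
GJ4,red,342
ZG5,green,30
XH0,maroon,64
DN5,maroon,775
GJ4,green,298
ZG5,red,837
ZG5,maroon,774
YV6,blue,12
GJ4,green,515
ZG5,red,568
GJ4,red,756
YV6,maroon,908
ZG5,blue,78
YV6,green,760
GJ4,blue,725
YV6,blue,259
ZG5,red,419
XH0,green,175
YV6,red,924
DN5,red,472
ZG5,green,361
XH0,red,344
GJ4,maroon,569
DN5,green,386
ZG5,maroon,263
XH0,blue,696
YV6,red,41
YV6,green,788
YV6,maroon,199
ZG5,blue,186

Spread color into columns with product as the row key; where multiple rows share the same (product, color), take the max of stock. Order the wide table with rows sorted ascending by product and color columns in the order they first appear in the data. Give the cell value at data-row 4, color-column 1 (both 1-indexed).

With rows sorted ascending by product, row 4 is product=YV6. color columns in first-appearance order: maroon, red, blue, green; column 1 is maroon.
Long rows with product=YV6, color=maroon: max(707, 908, 199) = 908.

908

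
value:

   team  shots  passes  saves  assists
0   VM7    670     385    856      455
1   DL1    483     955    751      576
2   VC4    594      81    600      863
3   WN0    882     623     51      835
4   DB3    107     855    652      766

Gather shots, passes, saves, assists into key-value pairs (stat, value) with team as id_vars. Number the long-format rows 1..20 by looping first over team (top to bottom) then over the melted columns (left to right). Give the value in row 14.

20 rows total (5 × 4). Row 14: index ⌊(14-1)/4⌋ = 3 into team → WN0; (14-1) mod 4 = 1 into the melted columns → passes.
So row 14 is (WN0, passes, 623); value = 623.

623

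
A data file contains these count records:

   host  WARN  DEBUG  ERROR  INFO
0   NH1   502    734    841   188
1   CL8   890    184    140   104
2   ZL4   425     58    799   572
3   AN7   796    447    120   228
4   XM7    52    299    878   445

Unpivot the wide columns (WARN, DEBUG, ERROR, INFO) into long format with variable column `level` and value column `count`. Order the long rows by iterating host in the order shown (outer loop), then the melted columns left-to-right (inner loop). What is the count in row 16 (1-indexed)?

20 rows total (5 × 4). Row 16: index ⌊(16-1)/4⌋ = 3 into host → AN7; (16-1) mod 4 = 3 into the melted columns → INFO.
So row 16 is (AN7, INFO, 228); count = 228.

228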